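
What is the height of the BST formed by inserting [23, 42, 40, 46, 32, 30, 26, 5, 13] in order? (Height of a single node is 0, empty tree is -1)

Insertion order: [23, 42, 40, 46, 32, 30, 26, 5, 13]
Tree (level-order array): [23, 5, 42, None, 13, 40, 46, None, None, 32, None, None, None, 30, None, 26]
Compute height bottom-up (empty subtree = -1):
  height(13) = 1 + max(-1, -1) = 0
  height(5) = 1 + max(-1, 0) = 1
  height(26) = 1 + max(-1, -1) = 0
  height(30) = 1 + max(0, -1) = 1
  height(32) = 1 + max(1, -1) = 2
  height(40) = 1 + max(2, -1) = 3
  height(46) = 1 + max(-1, -1) = 0
  height(42) = 1 + max(3, 0) = 4
  height(23) = 1 + max(1, 4) = 5
Height = 5


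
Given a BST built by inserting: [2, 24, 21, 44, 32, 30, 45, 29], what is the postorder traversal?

Tree insertion order: [2, 24, 21, 44, 32, 30, 45, 29]
Tree (level-order array): [2, None, 24, 21, 44, None, None, 32, 45, 30, None, None, None, 29]
Postorder traversal: [21, 29, 30, 32, 45, 44, 24, 2]


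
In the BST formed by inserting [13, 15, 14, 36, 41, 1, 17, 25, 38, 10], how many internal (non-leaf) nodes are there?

Tree built from: [13, 15, 14, 36, 41, 1, 17, 25, 38, 10]
Tree (level-order array): [13, 1, 15, None, 10, 14, 36, None, None, None, None, 17, 41, None, 25, 38]
Rule: An internal node has at least one child.
Per-node child counts:
  node 13: 2 child(ren)
  node 1: 1 child(ren)
  node 10: 0 child(ren)
  node 15: 2 child(ren)
  node 14: 0 child(ren)
  node 36: 2 child(ren)
  node 17: 1 child(ren)
  node 25: 0 child(ren)
  node 41: 1 child(ren)
  node 38: 0 child(ren)
Matching nodes: [13, 1, 15, 36, 17, 41]
Count of internal (non-leaf) nodes: 6


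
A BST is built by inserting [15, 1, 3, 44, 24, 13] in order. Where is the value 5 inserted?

Starting tree (level order): [15, 1, 44, None, 3, 24, None, None, 13]
Insertion path: 15 -> 1 -> 3 -> 13
Result: insert 5 as left child of 13
Final tree (level order): [15, 1, 44, None, 3, 24, None, None, 13, None, None, 5]


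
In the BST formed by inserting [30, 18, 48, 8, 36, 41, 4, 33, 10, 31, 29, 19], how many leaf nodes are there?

Tree built from: [30, 18, 48, 8, 36, 41, 4, 33, 10, 31, 29, 19]
Tree (level-order array): [30, 18, 48, 8, 29, 36, None, 4, 10, 19, None, 33, 41, None, None, None, None, None, None, 31]
Rule: A leaf has 0 children.
Per-node child counts:
  node 30: 2 child(ren)
  node 18: 2 child(ren)
  node 8: 2 child(ren)
  node 4: 0 child(ren)
  node 10: 0 child(ren)
  node 29: 1 child(ren)
  node 19: 0 child(ren)
  node 48: 1 child(ren)
  node 36: 2 child(ren)
  node 33: 1 child(ren)
  node 31: 0 child(ren)
  node 41: 0 child(ren)
Matching nodes: [4, 10, 19, 31, 41]
Count of leaf nodes: 5


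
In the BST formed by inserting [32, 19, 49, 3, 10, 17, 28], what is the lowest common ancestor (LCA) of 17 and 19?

Tree insertion order: [32, 19, 49, 3, 10, 17, 28]
Tree (level-order array): [32, 19, 49, 3, 28, None, None, None, 10, None, None, None, 17]
In a BST, the LCA of p=17, q=19 is the first node v on the
root-to-leaf path with p <= v <= q (go left if both < v, right if both > v).
Walk from root:
  at 32: both 17 and 19 < 32, go left
  at 19: 17 <= 19 <= 19, this is the LCA
LCA = 19


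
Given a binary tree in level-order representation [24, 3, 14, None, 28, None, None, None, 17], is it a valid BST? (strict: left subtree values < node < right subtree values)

Level-order array: [24, 3, 14, None, 28, None, None, None, 17]
Validate using subtree bounds (lo, hi): at each node, require lo < value < hi,
then recurse left with hi=value and right with lo=value.
Preorder trace (stopping at first violation):
  at node 24 with bounds (-inf, +inf): OK
  at node 3 with bounds (-inf, 24): OK
  at node 28 with bounds (3, 24): VIOLATION
Node 28 violates its bound: not (3 < 28 < 24).
Result: Not a valid BST


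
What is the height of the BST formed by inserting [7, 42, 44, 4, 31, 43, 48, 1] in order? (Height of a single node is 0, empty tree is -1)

Insertion order: [7, 42, 44, 4, 31, 43, 48, 1]
Tree (level-order array): [7, 4, 42, 1, None, 31, 44, None, None, None, None, 43, 48]
Compute height bottom-up (empty subtree = -1):
  height(1) = 1 + max(-1, -1) = 0
  height(4) = 1 + max(0, -1) = 1
  height(31) = 1 + max(-1, -1) = 0
  height(43) = 1 + max(-1, -1) = 0
  height(48) = 1 + max(-1, -1) = 0
  height(44) = 1 + max(0, 0) = 1
  height(42) = 1 + max(0, 1) = 2
  height(7) = 1 + max(1, 2) = 3
Height = 3


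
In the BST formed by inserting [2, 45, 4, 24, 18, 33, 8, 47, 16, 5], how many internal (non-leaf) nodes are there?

Tree built from: [2, 45, 4, 24, 18, 33, 8, 47, 16, 5]
Tree (level-order array): [2, None, 45, 4, 47, None, 24, None, None, 18, 33, 8, None, None, None, 5, 16]
Rule: An internal node has at least one child.
Per-node child counts:
  node 2: 1 child(ren)
  node 45: 2 child(ren)
  node 4: 1 child(ren)
  node 24: 2 child(ren)
  node 18: 1 child(ren)
  node 8: 2 child(ren)
  node 5: 0 child(ren)
  node 16: 0 child(ren)
  node 33: 0 child(ren)
  node 47: 0 child(ren)
Matching nodes: [2, 45, 4, 24, 18, 8]
Count of internal (non-leaf) nodes: 6


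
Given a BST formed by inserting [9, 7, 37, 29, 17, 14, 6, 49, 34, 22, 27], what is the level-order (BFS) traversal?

Tree insertion order: [9, 7, 37, 29, 17, 14, 6, 49, 34, 22, 27]
Tree (level-order array): [9, 7, 37, 6, None, 29, 49, None, None, 17, 34, None, None, 14, 22, None, None, None, None, None, 27]
BFS from the root, enqueuing left then right child of each popped node:
  queue [9] -> pop 9, enqueue [7, 37], visited so far: [9]
  queue [7, 37] -> pop 7, enqueue [6], visited so far: [9, 7]
  queue [37, 6] -> pop 37, enqueue [29, 49], visited so far: [9, 7, 37]
  queue [6, 29, 49] -> pop 6, enqueue [none], visited so far: [9, 7, 37, 6]
  queue [29, 49] -> pop 29, enqueue [17, 34], visited so far: [9, 7, 37, 6, 29]
  queue [49, 17, 34] -> pop 49, enqueue [none], visited so far: [9, 7, 37, 6, 29, 49]
  queue [17, 34] -> pop 17, enqueue [14, 22], visited so far: [9, 7, 37, 6, 29, 49, 17]
  queue [34, 14, 22] -> pop 34, enqueue [none], visited so far: [9, 7, 37, 6, 29, 49, 17, 34]
  queue [14, 22] -> pop 14, enqueue [none], visited so far: [9, 7, 37, 6, 29, 49, 17, 34, 14]
  queue [22] -> pop 22, enqueue [27], visited so far: [9, 7, 37, 6, 29, 49, 17, 34, 14, 22]
  queue [27] -> pop 27, enqueue [none], visited so far: [9, 7, 37, 6, 29, 49, 17, 34, 14, 22, 27]
Result: [9, 7, 37, 6, 29, 49, 17, 34, 14, 22, 27]


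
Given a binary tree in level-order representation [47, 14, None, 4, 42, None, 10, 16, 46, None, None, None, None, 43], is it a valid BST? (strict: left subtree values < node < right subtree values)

Level-order array: [47, 14, None, 4, 42, None, 10, 16, 46, None, None, None, None, 43]
Validate using subtree bounds (lo, hi): at each node, require lo < value < hi,
then recurse left with hi=value and right with lo=value.
Preorder trace (stopping at first violation):
  at node 47 with bounds (-inf, +inf): OK
  at node 14 with bounds (-inf, 47): OK
  at node 4 with bounds (-inf, 14): OK
  at node 10 with bounds (4, 14): OK
  at node 42 with bounds (14, 47): OK
  at node 16 with bounds (14, 42): OK
  at node 46 with bounds (42, 47): OK
  at node 43 with bounds (42, 46): OK
No violation found at any node.
Result: Valid BST


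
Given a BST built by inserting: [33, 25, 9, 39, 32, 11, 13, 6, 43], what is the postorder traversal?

Tree insertion order: [33, 25, 9, 39, 32, 11, 13, 6, 43]
Tree (level-order array): [33, 25, 39, 9, 32, None, 43, 6, 11, None, None, None, None, None, None, None, 13]
Postorder traversal: [6, 13, 11, 9, 32, 25, 43, 39, 33]


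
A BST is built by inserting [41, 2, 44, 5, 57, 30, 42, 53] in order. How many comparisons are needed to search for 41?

Search path for 41: 41
Found: True
Comparisons: 1


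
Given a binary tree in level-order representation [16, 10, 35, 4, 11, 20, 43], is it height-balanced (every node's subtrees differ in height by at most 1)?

Tree (level-order array): [16, 10, 35, 4, 11, 20, 43]
Definition: a tree is height-balanced if, at every node, |h(left) - h(right)| <= 1 (empty subtree has height -1).
Bottom-up per-node check:
  node 4: h_left=-1, h_right=-1, diff=0 [OK], height=0
  node 11: h_left=-1, h_right=-1, diff=0 [OK], height=0
  node 10: h_left=0, h_right=0, diff=0 [OK], height=1
  node 20: h_left=-1, h_right=-1, diff=0 [OK], height=0
  node 43: h_left=-1, h_right=-1, diff=0 [OK], height=0
  node 35: h_left=0, h_right=0, diff=0 [OK], height=1
  node 16: h_left=1, h_right=1, diff=0 [OK], height=2
All nodes satisfy the balance condition.
Result: Balanced


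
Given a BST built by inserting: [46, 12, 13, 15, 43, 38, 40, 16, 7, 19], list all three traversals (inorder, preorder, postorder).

Tree insertion order: [46, 12, 13, 15, 43, 38, 40, 16, 7, 19]
Tree (level-order array): [46, 12, None, 7, 13, None, None, None, 15, None, 43, 38, None, 16, 40, None, 19]
Inorder (L, root, R): [7, 12, 13, 15, 16, 19, 38, 40, 43, 46]
Preorder (root, L, R): [46, 12, 7, 13, 15, 43, 38, 16, 19, 40]
Postorder (L, R, root): [7, 19, 16, 40, 38, 43, 15, 13, 12, 46]


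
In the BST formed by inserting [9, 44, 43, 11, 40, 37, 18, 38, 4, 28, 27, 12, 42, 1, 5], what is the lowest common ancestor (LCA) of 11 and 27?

Tree insertion order: [9, 44, 43, 11, 40, 37, 18, 38, 4, 28, 27, 12, 42, 1, 5]
Tree (level-order array): [9, 4, 44, 1, 5, 43, None, None, None, None, None, 11, None, None, 40, 37, 42, 18, 38, None, None, 12, 28, None, None, None, None, 27]
In a BST, the LCA of p=11, q=27 is the first node v on the
root-to-leaf path with p <= v <= q (go left if both < v, right if both > v).
Walk from root:
  at 9: both 11 and 27 > 9, go right
  at 44: both 11 and 27 < 44, go left
  at 43: both 11 and 27 < 43, go left
  at 11: 11 <= 11 <= 27, this is the LCA
LCA = 11


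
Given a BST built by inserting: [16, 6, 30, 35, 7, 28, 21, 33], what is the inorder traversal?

Tree insertion order: [16, 6, 30, 35, 7, 28, 21, 33]
Tree (level-order array): [16, 6, 30, None, 7, 28, 35, None, None, 21, None, 33]
Inorder traversal: [6, 7, 16, 21, 28, 30, 33, 35]


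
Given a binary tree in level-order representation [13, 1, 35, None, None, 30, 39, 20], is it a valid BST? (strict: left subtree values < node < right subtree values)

Level-order array: [13, 1, 35, None, None, 30, 39, 20]
Validate using subtree bounds (lo, hi): at each node, require lo < value < hi,
then recurse left with hi=value and right with lo=value.
Preorder trace (stopping at first violation):
  at node 13 with bounds (-inf, +inf): OK
  at node 1 with bounds (-inf, 13): OK
  at node 35 with bounds (13, +inf): OK
  at node 30 with bounds (13, 35): OK
  at node 20 with bounds (13, 30): OK
  at node 39 with bounds (35, +inf): OK
No violation found at any node.
Result: Valid BST


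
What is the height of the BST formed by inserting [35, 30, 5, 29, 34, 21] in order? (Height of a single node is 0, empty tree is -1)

Insertion order: [35, 30, 5, 29, 34, 21]
Tree (level-order array): [35, 30, None, 5, 34, None, 29, None, None, 21]
Compute height bottom-up (empty subtree = -1):
  height(21) = 1 + max(-1, -1) = 0
  height(29) = 1 + max(0, -1) = 1
  height(5) = 1 + max(-1, 1) = 2
  height(34) = 1 + max(-1, -1) = 0
  height(30) = 1 + max(2, 0) = 3
  height(35) = 1 + max(3, -1) = 4
Height = 4


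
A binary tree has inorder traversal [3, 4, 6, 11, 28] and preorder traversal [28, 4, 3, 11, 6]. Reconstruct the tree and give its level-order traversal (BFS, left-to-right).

Inorder:  [3, 4, 6, 11, 28]
Preorder: [28, 4, 3, 11, 6]
Algorithm: preorder visits root first, so consume preorder in order;
for each root, split the current inorder slice at that value into
left-subtree inorder and right-subtree inorder, then recurse.
Recursive splits:
  root=28; inorder splits into left=[3, 4, 6, 11], right=[]
  root=4; inorder splits into left=[3], right=[6, 11]
  root=3; inorder splits into left=[], right=[]
  root=11; inorder splits into left=[6], right=[]
  root=6; inorder splits into left=[], right=[]
Reconstructed level-order: [28, 4, 3, 11, 6]


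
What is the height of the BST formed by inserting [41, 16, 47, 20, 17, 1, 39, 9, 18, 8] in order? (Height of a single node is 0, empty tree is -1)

Insertion order: [41, 16, 47, 20, 17, 1, 39, 9, 18, 8]
Tree (level-order array): [41, 16, 47, 1, 20, None, None, None, 9, 17, 39, 8, None, None, 18]
Compute height bottom-up (empty subtree = -1):
  height(8) = 1 + max(-1, -1) = 0
  height(9) = 1 + max(0, -1) = 1
  height(1) = 1 + max(-1, 1) = 2
  height(18) = 1 + max(-1, -1) = 0
  height(17) = 1 + max(-1, 0) = 1
  height(39) = 1 + max(-1, -1) = 0
  height(20) = 1 + max(1, 0) = 2
  height(16) = 1 + max(2, 2) = 3
  height(47) = 1 + max(-1, -1) = 0
  height(41) = 1 + max(3, 0) = 4
Height = 4


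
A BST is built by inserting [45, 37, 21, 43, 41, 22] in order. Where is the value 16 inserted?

Starting tree (level order): [45, 37, None, 21, 43, None, 22, 41]
Insertion path: 45 -> 37 -> 21
Result: insert 16 as left child of 21
Final tree (level order): [45, 37, None, 21, 43, 16, 22, 41]


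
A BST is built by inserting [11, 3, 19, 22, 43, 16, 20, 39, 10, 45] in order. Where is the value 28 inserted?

Starting tree (level order): [11, 3, 19, None, 10, 16, 22, None, None, None, None, 20, 43, None, None, 39, 45]
Insertion path: 11 -> 19 -> 22 -> 43 -> 39
Result: insert 28 as left child of 39
Final tree (level order): [11, 3, 19, None, 10, 16, 22, None, None, None, None, 20, 43, None, None, 39, 45, 28]


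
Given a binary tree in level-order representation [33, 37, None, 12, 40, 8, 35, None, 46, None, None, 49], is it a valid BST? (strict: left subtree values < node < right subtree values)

Level-order array: [33, 37, None, 12, 40, 8, 35, None, 46, None, None, 49]
Validate using subtree bounds (lo, hi): at each node, require lo < value < hi,
then recurse left with hi=value and right with lo=value.
Preorder trace (stopping at first violation):
  at node 33 with bounds (-inf, +inf): OK
  at node 37 with bounds (-inf, 33): VIOLATION
Node 37 violates its bound: not (-inf < 37 < 33).
Result: Not a valid BST


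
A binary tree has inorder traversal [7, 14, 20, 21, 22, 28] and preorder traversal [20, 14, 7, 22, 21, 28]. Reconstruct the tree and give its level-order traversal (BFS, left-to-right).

Inorder:  [7, 14, 20, 21, 22, 28]
Preorder: [20, 14, 7, 22, 21, 28]
Algorithm: preorder visits root first, so consume preorder in order;
for each root, split the current inorder slice at that value into
left-subtree inorder and right-subtree inorder, then recurse.
Recursive splits:
  root=20; inorder splits into left=[7, 14], right=[21, 22, 28]
  root=14; inorder splits into left=[7], right=[]
  root=7; inorder splits into left=[], right=[]
  root=22; inorder splits into left=[21], right=[28]
  root=21; inorder splits into left=[], right=[]
  root=28; inorder splits into left=[], right=[]
Reconstructed level-order: [20, 14, 22, 7, 21, 28]


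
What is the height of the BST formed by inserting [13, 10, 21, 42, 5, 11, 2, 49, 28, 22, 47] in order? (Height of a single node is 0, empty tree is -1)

Insertion order: [13, 10, 21, 42, 5, 11, 2, 49, 28, 22, 47]
Tree (level-order array): [13, 10, 21, 5, 11, None, 42, 2, None, None, None, 28, 49, None, None, 22, None, 47]
Compute height bottom-up (empty subtree = -1):
  height(2) = 1 + max(-1, -1) = 0
  height(5) = 1 + max(0, -1) = 1
  height(11) = 1 + max(-1, -1) = 0
  height(10) = 1 + max(1, 0) = 2
  height(22) = 1 + max(-1, -1) = 0
  height(28) = 1 + max(0, -1) = 1
  height(47) = 1 + max(-1, -1) = 0
  height(49) = 1 + max(0, -1) = 1
  height(42) = 1 + max(1, 1) = 2
  height(21) = 1 + max(-1, 2) = 3
  height(13) = 1 + max(2, 3) = 4
Height = 4


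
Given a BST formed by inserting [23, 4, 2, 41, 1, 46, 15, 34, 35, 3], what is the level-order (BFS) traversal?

Tree insertion order: [23, 4, 2, 41, 1, 46, 15, 34, 35, 3]
Tree (level-order array): [23, 4, 41, 2, 15, 34, 46, 1, 3, None, None, None, 35]
BFS from the root, enqueuing left then right child of each popped node:
  queue [23] -> pop 23, enqueue [4, 41], visited so far: [23]
  queue [4, 41] -> pop 4, enqueue [2, 15], visited so far: [23, 4]
  queue [41, 2, 15] -> pop 41, enqueue [34, 46], visited so far: [23, 4, 41]
  queue [2, 15, 34, 46] -> pop 2, enqueue [1, 3], visited so far: [23, 4, 41, 2]
  queue [15, 34, 46, 1, 3] -> pop 15, enqueue [none], visited so far: [23, 4, 41, 2, 15]
  queue [34, 46, 1, 3] -> pop 34, enqueue [35], visited so far: [23, 4, 41, 2, 15, 34]
  queue [46, 1, 3, 35] -> pop 46, enqueue [none], visited so far: [23, 4, 41, 2, 15, 34, 46]
  queue [1, 3, 35] -> pop 1, enqueue [none], visited so far: [23, 4, 41, 2, 15, 34, 46, 1]
  queue [3, 35] -> pop 3, enqueue [none], visited so far: [23, 4, 41, 2, 15, 34, 46, 1, 3]
  queue [35] -> pop 35, enqueue [none], visited so far: [23, 4, 41, 2, 15, 34, 46, 1, 3, 35]
Result: [23, 4, 41, 2, 15, 34, 46, 1, 3, 35]


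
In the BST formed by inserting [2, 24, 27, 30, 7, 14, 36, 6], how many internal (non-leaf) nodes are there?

Tree built from: [2, 24, 27, 30, 7, 14, 36, 6]
Tree (level-order array): [2, None, 24, 7, 27, 6, 14, None, 30, None, None, None, None, None, 36]
Rule: An internal node has at least one child.
Per-node child counts:
  node 2: 1 child(ren)
  node 24: 2 child(ren)
  node 7: 2 child(ren)
  node 6: 0 child(ren)
  node 14: 0 child(ren)
  node 27: 1 child(ren)
  node 30: 1 child(ren)
  node 36: 0 child(ren)
Matching nodes: [2, 24, 7, 27, 30]
Count of internal (non-leaf) nodes: 5


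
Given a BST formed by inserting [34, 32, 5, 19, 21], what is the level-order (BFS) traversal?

Tree insertion order: [34, 32, 5, 19, 21]
Tree (level-order array): [34, 32, None, 5, None, None, 19, None, 21]
BFS from the root, enqueuing left then right child of each popped node:
  queue [34] -> pop 34, enqueue [32], visited so far: [34]
  queue [32] -> pop 32, enqueue [5], visited so far: [34, 32]
  queue [5] -> pop 5, enqueue [19], visited so far: [34, 32, 5]
  queue [19] -> pop 19, enqueue [21], visited so far: [34, 32, 5, 19]
  queue [21] -> pop 21, enqueue [none], visited so far: [34, 32, 5, 19, 21]
Result: [34, 32, 5, 19, 21]


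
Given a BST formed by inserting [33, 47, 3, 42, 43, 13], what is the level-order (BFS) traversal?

Tree insertion order: [33, 47, 3, 42, 43, 13]
Tree (level-order array): [33, 3, 47, None, 13, 42, None, None, None, None, 43]
BFS from the root, enqueuing left then right child of each popped node:
  queue [33] -> pop 33, enqueue [3, 47], visited so far: [33]
  queue [3, 47] -> pop 3, enqueue [13], visited so far: [33, 3]
  queue [47, 13] -> pop 47, enqueue [42], visited so far: [33, 3, 47]
  queue [13, 42] -> pop 13, enqueue [none], visited so far: [33, 3, 47, 13]
  queue [42] -> pop 42, enqueue [43], visited so far: [33, 3, 47, 13, 42]
  queue [43] -> pop 43, enqueue [none], visited so far: [33, 3, 47, 13, 42, 43]
Result: [33, 3, 47, 13, 42, 43]


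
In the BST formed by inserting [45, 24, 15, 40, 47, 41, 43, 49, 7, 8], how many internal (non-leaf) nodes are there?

Tree built from: [45, 24, 15, 40, 47, 41, 43, 49, 7, 8]
Tree (level-order array): [45, 24, 47, 15, 40, None, 49, 7, None, None, 41, None, None, None, 8, None, 43]
Rule: An internal node has at least one child.
Per-node child counts:
  node 45: 2 child(ren)
  node 24: 2 child(ren)
  node 15: 1 child(ren)
  node 7: 1 child(ren)
  node 8: 0 child(ren)
  node 40: 1 child(ren)
  node 41: 1 child(ren)
  node 43: 0 child(ren)
  node 47: 1 child(ren)
  node 49: 0 child(ren)
Matching nodes: [45, 24, 15, 7, 40, 41, 47]
Count of internal (non-leaf) nodes: 7


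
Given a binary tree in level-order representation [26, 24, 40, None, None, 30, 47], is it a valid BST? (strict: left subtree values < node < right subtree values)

Level-order array: [26, 24, 40, None, None, 30, 47]
Validate using subtree bounds (lo, hi): at each node, require lo < value < hi,
then recurse left with hi=value and right with lo=value.
Preorder trace (stopping at first violation):
  at node 26 with bounds (-inf, +inf): OK
  at node 24 with bounds (-inf, 26): OK
  at node 40 with bounds (26, +inf): OK
  at node 30 with bounds (26, 40): OK
  at node 47 with bounds (40, +inf): OK
No violation found at any node.
Result: Valid BST


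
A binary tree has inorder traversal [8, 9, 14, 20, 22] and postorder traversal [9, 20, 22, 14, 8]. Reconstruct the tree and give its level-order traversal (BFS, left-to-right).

Inorder:   [8, 9, 14, 20, 22]
Postorder: [9, 20, 22, 14, 8]
Algorithm: postorder visits root last, so walk postorder right-to-left;
each value is the root of the current inorder slice — split it at that
value, recurse on the right subtree first, then the left.
Recursive splits:
  root=8; inorder splits into left=[], right=[9, 14, 20, 22]
  root=14; inorder splits into left=[9], right=[20, 22]
  root=22; inorder splits into left=[20], right=[]
  root=20; inorder splits into left=[], right=[]
  root=9; inorder splits into left=[], right=[]
Reconstructed level-order: [8, 14, 9, 22, 20]


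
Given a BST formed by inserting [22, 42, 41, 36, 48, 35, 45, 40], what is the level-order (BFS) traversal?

Tree insertion order: [22, 42, 41, 36, 48, 35, 45, 40]
Tree (level-order array): [22, None, 42, 41, 48, 36, None, 45, None, 35, 40]
BFS from the root, enqueuing left then right child of each popped node:
  queue [22] -> pop 22, enqueue [42], visited so far: [22]
  queue [42] -> pop 42, enqueue [41, 48], visited so far: [22, 42]
  queue [41, 48] -> pop 41, enqueue [36], visited so far: [22, 42, 41]
  queue [48, 36] -> pop 48, enqueue [45], visited so far: [22, 42, 41, 48]
  queue [36, 45] -> pop 36, enqueue [35, 40], visited so far: [22, 42, 41, 48, 36]
  queue [45, 35, 40] -> pop 45, enqueue [none], visited so far: [22, 42, 41, 48, 36, 45]
  queue [35, 40] -> pop 35, enqueue [none], visited so far: [22, 42, 41, 48, 36, 45, 35]
  queue [40] -> pop 40, enqueue [none], visited so far: [22, 42, 41, 48, 36, 45, 35, 40]
Result: [22, 42, 41, 48, 36, 45, 35, 40]


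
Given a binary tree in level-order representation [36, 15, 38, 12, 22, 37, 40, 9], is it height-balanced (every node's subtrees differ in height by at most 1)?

Tree (level-order array): [36, 15, 38, 12, 22, 37, 40, 9]
Definition: a tree is height-balanced if, at every node, |h(left) - h(right)| <= 1 (empty subtree has height -1).
Bottom-up per-node check:
  node 9: h_left=-1, h_right=-1, diff=0 [OK], height=0
  node 12: h_left=0, h_right=-1, diff=1 [OK], height=1
  node 22: h_left=-1, h_right=-1, diff=0 [OK], height=0
  node 15: h_left=1, h_right=0, diff=1 [OK], height=2
  node 37: h_left=-1, h_right=-1, diff=0 [OK], height=0
  node 40: h_left=-1, h_right=-1, diff=0 [OK], height=0
  node 38: h_left=0, h_right=0, diff=0 [OK], height=1
  node 36: h_left=2, h_right=1, diff=1 [OK], height=3
All nodes satisfy the balance condition.
Result: Balanced


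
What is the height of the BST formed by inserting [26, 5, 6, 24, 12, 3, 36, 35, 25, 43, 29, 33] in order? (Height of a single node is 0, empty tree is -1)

Insertion order: [26, 5, 6, 24, 12, 3, 36, 35, 25, 43, 29, 33]
Tree (level-order array): [26, 5, 36, 3, 6, 35, 43, None, None, None, 24, 29, None, None, None, 12, 25, None, 33]
Compute height bottom-up (empty subtree = -1):
  height(3) = 1 + max(-1, -1) = 0
  height(12) = 1 + max(-1, -1) = 0
  height(25) = 1 + max(-1, -1) = 0
  height(24) = 1 + max(0, 0) = 1
  height(6) = 1 + max(-1, 1) = 2
  height(5) = 1 + max(0, 2) = 3
  height(33) = 1 + max(-1, -1) = 0
  height(29) = 1 + max(-1, 0) = 1
  height(35) = 1 + max(1, -1) = 2
  height(43) = 1 + max(-1, -1) = 0
  height(36) = 1 + max(2, 0) = 3
  height(26) = 1 + max(3, 3) = 4
Height = 4


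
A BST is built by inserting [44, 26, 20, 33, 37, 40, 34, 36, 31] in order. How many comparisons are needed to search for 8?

Search path for 8: 44 -> 26 -> 20
Found: False
Comparisons: 3


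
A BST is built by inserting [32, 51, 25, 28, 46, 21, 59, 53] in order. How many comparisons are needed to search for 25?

Search path for 25: 32 -> 25
Found: True
Comparisons: 2


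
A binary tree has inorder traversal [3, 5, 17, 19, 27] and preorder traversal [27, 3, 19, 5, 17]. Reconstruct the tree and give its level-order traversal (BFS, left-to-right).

Inorder:  [3, 5, 17, 19, 27]
Preorder: [27, 3, 19, 5, 17]
Algorithm: preorder visits root first, so consume preorder in order;
for each root, split the current inorder slice at that value into
left-subtree inorder and right-subtree inorder, then recurse.
Recursive splits:
  root=27; inorder splits into left=[3, 5, 17, 19], right=[]
  root=3; inorder splits into left=[], right=[5, 17, 19]
  root=19; inorder splits into left=[5, 17], right=[]
  root=5; inorder splits into left=[], right=[17]
  root=17; inorder splits into left=[], right=[]
Reconstructed level-order: [27, 3, 19, 5, 17]


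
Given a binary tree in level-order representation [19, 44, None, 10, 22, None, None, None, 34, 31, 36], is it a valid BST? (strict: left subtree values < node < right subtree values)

Level-order array: [19, 44, None, 10, 22, None, None, None, 34, 31, 36]
Validate using subtree bounds (lo, hi): at each node, require lo < value < hi,
then recurse left with hi=value and right with lo=value.
Preorder trace (stopping at first violation):
  at node 19 with bounds (-inf, +inf): OK
  at node 44 with bounds (-inf, 19): VIOLATION
Node 44 violates its bound: not (-inf < 44 < 19).
Result: Not a valid BST


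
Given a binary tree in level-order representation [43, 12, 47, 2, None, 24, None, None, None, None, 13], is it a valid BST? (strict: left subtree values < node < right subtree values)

Level-order array: [43, 12, 47, 2, None, 24, None, None, None, None, 13]
Validate using subtree bounds (lo, hi): at each node, require lo < value < hi,
then recurse left with hi=value and right with lo=value.
Preorder trace (stopping at first violation):
  at node 43 with bounds (-inf, +inf): OK
  at node 12 with bounds (-inf, 43): OK
  at node 2 with bounds (-inf, 12): OK
  at node 47 with bounds (43, +inf): OK
  at node 24 with bounds (43, 47): VIOLATION
Node 24 violates its bound: not (43 < 24 < 47).
Result: Not a valid BST


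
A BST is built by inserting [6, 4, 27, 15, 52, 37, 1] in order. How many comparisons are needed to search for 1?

Search path for 1: 6 -> 4 -> 1
Found: True
Comparisons: 3


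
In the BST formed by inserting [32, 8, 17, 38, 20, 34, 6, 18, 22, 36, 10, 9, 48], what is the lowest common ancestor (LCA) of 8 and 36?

Tree insertion order: [32, 8, 17, 38, 20, 34, 6, 18, 22, 36, 10, 9, 48]
Tree (level-order array): [32, 8, 38, 6, 17, 34, 48, None, None, 10, 20, None, 36, None, None, 9, None, 18, 22]
In a BST, the LCA of p=8, q=36 is the first node v on the
root-to-leaf path with p <= v <= q (go left if both < v, right if both > v).
Walk from root:
  at 32: 8 <= 32 <= 36, this is the LCA
LCA = 32


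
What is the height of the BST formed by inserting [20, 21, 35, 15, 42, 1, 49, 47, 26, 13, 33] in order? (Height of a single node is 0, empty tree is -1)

Insertion order: [20, 21, 35, 15, 42, 1, 49, 47, 26, 13, 33]
Tree (level-order array): [20, 15, 21, 1, None, None, 35, None, 13, 26, 42, None, None, None, 33, None, 49, None, None, 47]
Compute height bottom-up (empty subtree = -1):
  height(13) = 1 + max(-1, -1) = 0
  height(1) = 1 + max(-1, 0) = 1
  height(15) = 1 + max(1, -1) = 2
  height(33) = 1 + max(-1, -1) = 0
  height(26) = 1 + max(-1, 0) = 1
  height(47) = 1 + max(-1, -1) = 0
  height(49) = 1 + max(0, -1) = 1
  height(42) = 1 + max(-1, 1) = 2
  height(35) = 1 + max(1, 2) = 3
  height(21) = 1 + max(-1, 3) = 4
  height(20) = 1 + max(2, 4) = 5
Height = 5


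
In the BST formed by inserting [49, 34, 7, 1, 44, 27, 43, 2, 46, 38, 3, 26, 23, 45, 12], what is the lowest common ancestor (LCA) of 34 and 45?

Tree insertion order: [49, 34, 7, 1, 44, 27, 43, 2, 46, 38, 3, 26, 23, 45, 12]
Tree (level-order array): [49, 34, None, 7, 44, 1, 27, 43, 46, None, 2, 26, None, 38, None, 45, None, None, 3, 23, None, None, None, None, None, None, None, 12]
In a BST, the LCA of p=34, q=45 is the first node v on the
root-to-leaf path with p <= v <= q (go left if both < v, right if both > v).
Walk from root:
  at 49: both 34 and 45 < 49, go left
  at 34: 34 <= 34 <= 45, this is the LCA
LCA = 34


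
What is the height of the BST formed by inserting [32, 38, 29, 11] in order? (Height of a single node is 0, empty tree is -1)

Insertion order: [32, 38, 29, 11]
Tree (level-order array): [32, 29, 38, 11]
Compute height bottom-up (empty subtree = -1):
  height(11) = 1 + max(-1, -1) = 0
  height(29) = 1 + max(0, -1) = 1
  height(38) = 1 + max(-1, -1) = 0
  height(32) = 1 + max(1, 0) = 2
Height = 2


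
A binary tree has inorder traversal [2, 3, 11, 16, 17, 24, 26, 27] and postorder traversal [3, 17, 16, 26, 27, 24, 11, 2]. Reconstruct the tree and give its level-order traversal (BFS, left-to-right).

Inorder:   [2, 3, 11, 16, 17, 24, 26, 27]
Postorder: [3, 17, 16, 26, 27, 24, 11, 2]
Algorithm: postorder visits root last, so walk postorder right-to-left;
each value is the root of the current inorder slice — split it at that
value, recurse on the right subtree first, then the left.
Recursive splits:
  root=2; inorder splits into left=[], right=[3, 11, 16, 17, 24, 26, 27]
  root=11; inorder splits into left=[3], right=[16, 17, 24, 26, 27]
  root=24; inorder splits into left=[16, 17], right=[26, 27]
  root=27; inorder splits into left=[26], right=[]
  root=26; inorder splits into left=[], right=[]
  root=16; inorder splits into left=[], right=[17]
  root=17; inorder splits into left=[], right=[]
  root=3; inorder splits into left=[], right=[]
Reconstructed level-order: [2, 11, 3, 24, 16, 27, 17, 26]


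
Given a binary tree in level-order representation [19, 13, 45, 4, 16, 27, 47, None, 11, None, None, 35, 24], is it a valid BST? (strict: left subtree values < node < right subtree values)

Level-order array: [19, 13, 45, 4, 16, 27, 47, None, 11, None, None, 35, 24]
Validate using subtree bounds (lo, hi): at each node, require lo < value < hi,
then recurse left with hi=value and right with lo=value.
Preorder trace (stopping at first violation):
  at node 19 with bounds (-inf, +inf): OK
  at node 13 with bounds (-inf, 19): OK
  at node 4 with bounds (-inf, 13): OK
  at node 11 with bounds (4, 13): OK
  at node 16 with bounds (13, 19): OK
  at node 45 with bounds (19, +inf): OK
  at node 27 with bounds (19, 45): OK
  at node 35 with bounds (19, 27): VIOLATION
Node 35 violates its bound: not (19 < 35 < 27).
Result: Not a valid BST


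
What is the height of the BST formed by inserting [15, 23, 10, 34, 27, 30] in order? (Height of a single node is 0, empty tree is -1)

Insertion order: [15, 23, 10, 34, 27, 30]
Tree (level-order array): [15, 10, 23, None, None, None, 34, 27, None, None, 30]
Compute height bottom-up (empty subtree = -1):
  height(10) = 1 + max(-1, -1) = 0
  height(30) = 1 + max(-1, -1) = 0
  height(27) = 1 + max(-1, 0) = 1
  height(34) = 1 + max(1, -1) = 2
  height(23) = 1 + max(-1, 2) = 3
  height(15) = 1 + max(0, 3) = 4
Height = 4


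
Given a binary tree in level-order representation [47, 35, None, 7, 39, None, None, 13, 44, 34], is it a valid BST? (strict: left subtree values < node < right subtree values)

Level-order array: [47, 35, None, 7, 39, None, None, 13, 44, 34]
Validate using subtree bounds (lo, hi): at each node, require lo < value < hi,
then recurse left with hi=value and right with lo=value.
Preorder trace (stopping at first violation):
  at node 47 with bounds (-inf, +inf): OK
  at node 35 with bounds (-inf, 47): OK
  at node 7 with bounds (-inf, 35): OK
  at node 39 with bounds (35, 47): OK
  at node 13 with bounds (35, 39): VIOLATION
Node 13 violates its bound: not (35 < 13 < 39).
Result: Not a valid BST


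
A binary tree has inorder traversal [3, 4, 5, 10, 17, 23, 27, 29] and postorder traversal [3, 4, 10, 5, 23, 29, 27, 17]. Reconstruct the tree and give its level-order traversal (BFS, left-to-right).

Inorder:   [3, 4, 5, 10, 17, 23, 27, 29]
Postorder: [3, 4, 10, 5, 23, 29, 27, 17]
Algorithm: postorder visits root last, so walk postorder right-to-left;
each value is the root of the current inorder slice — split it at that
value, recurse on the right subtree first, then the left.
Recursive splits:
  root=17; inorder splits into left=[3, 4, 5, 10], right=[23, 27, 29]
  root=27; inorder splits into left=[23], right=[29]
  root=29; inorder splits into left=[], right=[]
  root=23; inorder splits into left=[], right=[]
  root=5; inorder splits into left=[3, 4], right=[10]
  root=10; inorder splits into left=[], right=[]
  root=4; inorder splits into left=[3], right=[]
  root=3; inorder splits into left=[], right=[]
Reconstructed level-order: [17, 5, 27, 4, 10, 23, 29, 3]


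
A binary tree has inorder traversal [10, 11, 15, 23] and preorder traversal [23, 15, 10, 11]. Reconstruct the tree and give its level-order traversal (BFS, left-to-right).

Inorder:  [10, 11, 15, 23]
Preorder: [23, 15, 10, 11]
Algorithm: preorder visits root first, so consume preorder in order;
for each root, split the current inorder slice at that value into
left-subtree inorder and right-subtree inorder, then recurse.
Recursive splits:
  root=23; inorder splits into left=[10, 11, 15], right=[]
  root=15; inorder splits into left=[10, 11], right=[]
  root=10; inorder splits into left=[], right=[11]
  root=11; inorder splits into left=[], right=[]
Reconstructed level-order: [23, 15, 10, 11]


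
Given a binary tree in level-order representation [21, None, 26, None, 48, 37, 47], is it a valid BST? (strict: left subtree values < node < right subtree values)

Level-order array: [21, None, 26, None, 48, 37, 47]
Validate using subtree bounds (lo, hi): at each node, require lo < value < hi,
then recurse left with hi=value and right with lo=value.
Preorder trace (stopping at first violation):
  at node 21 with bounds (-inf, +inf): OK
  at node 26 with bounds (21, +inf): OK
  at node 48 with bounds (26, +inf): OK
  at node 37 with bounds (26, 48): OK
  at node 47 with bounds (48, +inf): VIOLATION
Node 47 violates its bound: not (48 < 47 < +inf).
Result: Not a valid BST


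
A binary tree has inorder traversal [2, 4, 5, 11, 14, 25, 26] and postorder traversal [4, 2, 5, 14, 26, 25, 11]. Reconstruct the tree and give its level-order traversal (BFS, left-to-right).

Inorder:   [2, 4, 5, 11, 14, 25, 26]
Postorder: [4, 2, 5, 14, 26, 25, 11]
Algorithm: postorder visits root last, so walk postorder right-to-left;
each value is the root of the current inorder slice — split it at that
value, recurse on the right subtree first, then the left.
Recursive splits:
  root=11; inorder splits into left=[2, 4, 5], right=[14, 25, 26]
  root=25; inorder splits into left=[14], right=[26]
  root=26; inorder splits into left=[], right=[]
  root=14; inorder splits into left=[], right=[]
  root=5; inorder splits into left=[2, 4], right=[]
  root=2; inorder splits into left=[], right=[4]
  root=4; inorder splits into left=[], right=[]
Reconstructed level-order: [11, 5, 25, 2, 14, 26, 4]


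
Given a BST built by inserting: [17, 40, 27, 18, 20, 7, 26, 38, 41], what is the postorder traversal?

Tree insertion order: [17, 40, 27, 18, 20, 7, 26, 38, 41]
Tree (level-order array): [17, 7, 40, None, None, 27, 41, 18, 38, None, None, None, 20, None, None, None, 26]
Postorder traversal: [7, 26, 20, 18, 38, 27, 41, 40, 17]


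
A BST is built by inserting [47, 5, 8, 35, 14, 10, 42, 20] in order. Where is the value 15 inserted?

Starting tree (level order): [47, 5, None, None, 8, None, 35, 14, 42, 10, 20]
Insertion path: 47 -> 5 -> 8 -> 35 -> 14 -> 20
Result: insert 15 as left child of 20
Final tree (level order): [47, 5, None, None, 8, None, 35, 14, 42, 10, 20, None, None, None, None, 15]


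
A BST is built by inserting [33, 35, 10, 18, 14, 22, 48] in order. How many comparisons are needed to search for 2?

Search path for 2: 33 -> 10
Found: False
Comparisons: 2


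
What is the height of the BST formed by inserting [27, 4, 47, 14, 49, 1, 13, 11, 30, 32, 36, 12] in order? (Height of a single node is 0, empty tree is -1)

Insertion order: [27, 4, 47, 14, 49, 1, 13, 11, 30, 32, 36, 12]
Tree (level-order array): [27, 4, 47, 1, 14, 30, 49, None, None, 13, None, None, 32, None, None, 11, None, None, 36, None, 12]
Compute height bottom-up (empty subtree = -1):
  height(1) = 1 + max(-1, -1) = 0
  height(12) = 1 + max(-1, -1) = 0
  height(11) = 1 + max(-1, 0) = 1
  height(13) = 1 + max(1, -1) = 2
  height(14) = 1 + max(2, -1) = 3
  height(4) = 1 + max(0, 3) = 4
  height(36) = 1 + max(-1, -1) = 0
  height(32) = 1 + max(-1, 0) = 1
  height(30) = 1 + max(-1, 1) = 2
  height(49) = 1 + max(-1, -1) = 0
  height(47) = 1 + max(2, 0) = 3
  height(27) = 1 + max(4, 3) = 5
Height = 5


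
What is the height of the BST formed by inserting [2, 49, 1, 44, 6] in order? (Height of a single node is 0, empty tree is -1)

Insertion order: [2, 49, 1, 44, 6]
Tree (level-order array): [2, 1, 49, None, None, 44, None, 6]
Compute height bottom-up (empty subtree = -1):
  height(1) = 1 + max(-1, -1) = 0
  height(6) = 1 + max(-1, -1) = 0
  height(44) = 1 + max(0, -1) = 1
  height(49) = 1 + max(1, -1) = 2
  height(2) = 1 + max(0, 2) = 3
Height = 3


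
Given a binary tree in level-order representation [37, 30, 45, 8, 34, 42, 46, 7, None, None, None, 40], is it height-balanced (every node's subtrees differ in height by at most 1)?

Tree (level-order array): [37, 30, 45, 8, 34, 42, 46, 7, None, None, None, 40]
Definition: a tree is height-balanced if, at every node, |h(left) - h(right)| <= 1 (empty subtree has height -1).
Bottom-up per-node check:
  node 7: h_left=-1, h_right=-1, diff=0 [OK], height=0
  node 8: h_left=0, h_right=-1, diff=1 [OK], height=1
  node 34: h_left=-1, h_right=-1, diff=0 [OK], height=0
  node 30: h_left=1, h_right=0, diff=1 [OK], height=2
  node 40: h_left=-1, h_right=-1, diff=0 [OK], height=0
  node 42: h_left=0, h_right=-1, diff=1 [OK], height=1
  node 46: h_left=-1, h_right=-1, diff=0 [OK], height=0
  node 45: h_left=1, h_right=0, diff=1 [OK], height=2
  node 37: h_left=2, h_right=2, diff=0 [OK], height=3
All nodes satisfy the balance condition.
Result: Balanced


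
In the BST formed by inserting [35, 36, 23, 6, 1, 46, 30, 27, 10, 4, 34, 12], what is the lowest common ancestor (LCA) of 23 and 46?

Tree insertion order: [35, 36, 23, 6, 1, 46, 30, 27, 10, 4, 34, 12]
Tree (level-order array): [35, 23, 36, 6, 30, None, 46, 1, 10, 27, 34, None, None, None, 4, None, 12]
In a BST, the LCA of p=23, q=46 is the first node v on the
root-to-leaf path with p <= v <= q (go left if both < v, right if both > v).
Walk from root:
  at 35: 23 <= 35 <= 46, this is the LCA
LCA = 35


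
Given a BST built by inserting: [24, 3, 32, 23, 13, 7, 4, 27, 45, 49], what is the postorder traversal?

Tree insertion order: [24, 3, 32, 23, 13, 7, 4, 27, 45, 49]
Tree (level-order array): [24, 3, 32, None, 23, 27, 45, 13, None, None, None, None, 49, 7, None, None, None, 4]
Postorder traversal: [4, 7, 13, 23, 3, 27, 49, 45, 32, 24]


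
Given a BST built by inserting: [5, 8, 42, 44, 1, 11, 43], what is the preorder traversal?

Tree insertion order: [5, 8, 42, 44, 1, 11, 43]
Tree (level-order array): [5, 1, 8, None, None, None, 42, 11, 44, None, None, 43]
Preorder traversal: [5, 1, 8, 42, 11, 44, 43]


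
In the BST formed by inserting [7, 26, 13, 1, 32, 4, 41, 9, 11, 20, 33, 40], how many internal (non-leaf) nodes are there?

Tree built from: [7, 26, 13, 1, 32, 4, 41, 9, 11, 20, 33, 40]
Tree (level-order array): [7, 1, 26, None, 4, 13, 32, None, None, 9, 20, None, 41, None, 11, None, None, 33, None, None, None, None, 40]
Rule: An internal node has at least one child.
Per-node child counts:
  node 7: 2 child(ren)
  node 1: 1 child(ren)
  node 4: 0 child(ren)
  node 26: 2 child(ren)
  node 13: 2 child(ren)
  node 9: 1 child(ren)
  node 11: 0 child(ren)
  node 20: 0 child(ren)
  node 32: 1 child(ren)
  node 41: 1 child(ren)
  node 33: 1 child(ren)
  node 40: 0 child(ren)
Matching nodes: [7, 1, 26, 13, 9, 32, 41, 33]
Count of internal (non-leaf) nodes: 8


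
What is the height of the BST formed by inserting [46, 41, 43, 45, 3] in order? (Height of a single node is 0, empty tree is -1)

Insertion order: [46, 41, 43, 45, 3]
Tree (level-order array): [46, 41, None, 3, 43, None, None, None, 45]
Compute height bottom-up (empty subtree = -1):
  height(3) = 1 + max(-1, -1) = 0
  height(45) = 1 + max(-1, -1) = 0
  height(43) = 1 + max(-1, 0) = 1
  height(41) = 1 + max(0, 1) = 2
  height(46) = 1 + max(2, -1) = 3
Height = 3
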